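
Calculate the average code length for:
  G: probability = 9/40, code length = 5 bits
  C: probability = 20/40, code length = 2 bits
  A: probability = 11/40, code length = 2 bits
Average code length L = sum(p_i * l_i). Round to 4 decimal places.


Weighted contributions p_i * l_i:
  G: (9/40) * 5 = 45/40
  C: (20/40) * 2 = 40/40
  A: (11/40) * 2 = 22/40
Sum = (45 + 40 + 22)/40 = 107/40

L = 107/40 = 2.6750 bits/symbol


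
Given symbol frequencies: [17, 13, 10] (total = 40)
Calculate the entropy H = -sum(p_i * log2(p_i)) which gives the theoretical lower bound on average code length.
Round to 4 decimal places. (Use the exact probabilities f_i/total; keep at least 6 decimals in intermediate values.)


Per-symbol terms -p_i * log2(p_i) with p_i = f_i/40:
  p = 17/40 = 0.425000: log2(p) = -1.234465, -p*log2(p) = 0.524648
  p = 13/40 = 0.325000: log2(p) = -1.621488, -p*log2(p) = 0.526984
  p = 10/40 = 0.250000: log2(p) = -2.000000, -p*log2(p) = 0.500000
H = 0.524648 + 0.526984 + 0.500000 = 1.551632

H = 1.5516 bits/symbol


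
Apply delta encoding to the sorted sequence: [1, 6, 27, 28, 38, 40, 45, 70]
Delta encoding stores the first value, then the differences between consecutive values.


First value: 1
Deltas:
  6 - 1 = 5
  27 - 6 = 21
  28 - 27 = 1
  38 - 28 = 10
  40 - 38 = 2
  45 - 40 = 5
  70 - 45 = 25


Delta encoded: [1, 5, 21, 1, 10, 2, 5, 25]


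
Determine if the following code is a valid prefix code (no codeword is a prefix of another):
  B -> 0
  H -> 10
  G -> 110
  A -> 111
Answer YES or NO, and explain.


Checking each pair (does one codeword prefix another?):
  B='0' vs H='10': no prefix
  B='0' vs G='110': no prefix
  B='0' vs A='111': no prefix
  H='10' vs B='0': no prefix
  H='10' vs G='110': no prefix
  H='10' vs A='111': no prefix
  G='110' vs B='0': no prefix
  G='110' vs H='10': no prefix
  G='110' vs A='111': no prefix
  A='111' vs B='0': no prefix
  A='111' vs H='10': no prefix
  A='111' vs G='110': no prefix
No violation found over all pairs.

YES -- this is a valid prefix code. No codeword is a prefix of any other codeword.


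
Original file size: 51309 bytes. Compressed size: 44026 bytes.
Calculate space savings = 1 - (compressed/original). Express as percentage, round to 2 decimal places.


ratio = compressed/original = 44026/51309 = 0.858056
savings = 1 - ratio = 1 - 0.858056 = 0.141944
as a percentage: 0.141944 * 100 = 14.19%

Space savings = 1 - 44026/51309 = 14.19%


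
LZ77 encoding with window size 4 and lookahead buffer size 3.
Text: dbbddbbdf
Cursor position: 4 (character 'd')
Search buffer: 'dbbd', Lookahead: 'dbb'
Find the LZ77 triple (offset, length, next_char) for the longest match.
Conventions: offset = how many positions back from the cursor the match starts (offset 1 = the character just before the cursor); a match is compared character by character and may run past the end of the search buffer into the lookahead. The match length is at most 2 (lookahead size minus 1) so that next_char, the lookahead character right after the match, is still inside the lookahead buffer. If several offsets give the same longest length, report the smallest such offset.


Try each offset into the search buffer:
  offset=1 (pos 3, char 'd'): match length 1
  offset=2 (pos 2, char 'b'): match length 0
  offset=3 (pos 1, char 'b'): match length 0
  offset=4 (pos 0, char 'd'): match length 2
Longest match has length 2 at offset 4.
next_char = character at position 4 + 2 = 6 -> 'b'

Best match: offset=4, length=2 (matching 'db' starting at position 0)
LZ77 triple: (4, 2, 'b')


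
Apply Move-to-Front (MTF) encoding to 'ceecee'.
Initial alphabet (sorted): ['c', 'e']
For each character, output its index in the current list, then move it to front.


MTF encoding:
'c': index 0 in ['c', 'e'] -> ['c', 'e']
'e': index 1 in ['c', 'e'] -> ['e', 'c']
'e': index 0 in ['e', 'c'] -> ['e', 'c']
'c': index 1 in ['e', 'c'] -> ['c', 'e']
'e': index 1 in ['c', 'e'] -> ['e', 'c']
'e': index 0 in ['e', 'c'] -> ['e', 'c']


Output: [0, 1, 0, 1, 1, 0]


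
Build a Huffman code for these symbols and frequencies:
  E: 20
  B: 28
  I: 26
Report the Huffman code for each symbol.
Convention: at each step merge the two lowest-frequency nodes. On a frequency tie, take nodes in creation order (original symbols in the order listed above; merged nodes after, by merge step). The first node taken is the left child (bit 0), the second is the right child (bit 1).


Huffman tree construction:
Step 1: Merge E(20) + I(26) = 46
Step 2: Merge B(28) + (E+I)(46) = 74
Read each symbol's code off the tree from the root (left child = 0, right child = 1).

Codes:
  E: 10 (length 2)
  B: 0 (length 1)
  I: 11 (length 2)
Average code length: 120/74 = 1.6216 bits/symbol


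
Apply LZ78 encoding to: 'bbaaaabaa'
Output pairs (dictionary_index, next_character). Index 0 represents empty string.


LZ78 encoding steps:
Dictionary: {0: ''}
Step 1: w='' (idx 0), next='b' -> output (0, 'b'), add 'b' as idx 1
Step 2: w='b' (idx 1), next='a' -> output (1, 'a'), add 'ba' as idx 2
Step 3: w='' (idx 0), next='a' -> output (0, 'a'), add 'a' as idx 3
Step 4: w='a' (idx 3), next='a' -> output (3, 'a'), add 'aa' as idx 4
Step 5: w='ba' (idx 2), next='a' -> output (2, 'a'), add 'baa' as idx 5


Encoded: [(0, 'b'), (1, 'a'), (0, 'a'), (3, 'a'), (2, 'a')]


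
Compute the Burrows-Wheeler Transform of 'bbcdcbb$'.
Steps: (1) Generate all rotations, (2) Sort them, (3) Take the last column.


Rotations (sorted):
  0: $bbcdcbb -> last char: b
  1: b$bbcdcb -> last char: b
  2: bb$bbcdc -> last char: c
  3: bbcdcbb$ -> last char: $
  4: bcdcbb$b -> last char: b
  5: cbb$bbcd -> last char: d
  6: cdcbb$bb -> last char: b
  7: dcbb$bbc -> last char: c


BWT = bbc$bdbc


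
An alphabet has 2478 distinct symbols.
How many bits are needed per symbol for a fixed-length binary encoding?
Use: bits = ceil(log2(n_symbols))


log2(2478) = 11.275
Bracket: 2^11 = 2048 < 2478 <= 2^12 = 4096
So ceil(log2(2478)) = 12

bits = ceil(log2(2478)) = ceil(11.275) = 12 bits


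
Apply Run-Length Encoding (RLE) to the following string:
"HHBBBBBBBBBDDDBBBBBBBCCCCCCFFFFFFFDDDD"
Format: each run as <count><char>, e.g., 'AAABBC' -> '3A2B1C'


Scanning runs left to right:
  i=0: run of 'H' x 2 -> '2H'
  i=2: run of 'B' x 9 -> '9B'
  i=11: run of 'D' x 3 -> '3D'
  i=14: run of 'B' x 7 -> '7B'
  i=21: run of 'C' x 6 -> '6C'
  i=27: run of 'F' x 7 -> '7F'
  i=34: run of 'D' x 4 -> '4D'

RLE = 2H9B3D7B6C7F4D


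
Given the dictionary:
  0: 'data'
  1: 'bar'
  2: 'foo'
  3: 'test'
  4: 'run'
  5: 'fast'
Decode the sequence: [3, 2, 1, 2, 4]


Look up each index in the dictionary:
  3 -> 'test'
  2 -> 'foo'
  1 -> 'bar'
  2 -> 'foo'
  4 -> 'run'

Decoded: "test foo bar foo run"


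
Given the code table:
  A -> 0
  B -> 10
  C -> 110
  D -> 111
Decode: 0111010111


Decoding:
0 -> A
111 -> D
0 -> A
10 -> B
111 -> D


Result: ADABD


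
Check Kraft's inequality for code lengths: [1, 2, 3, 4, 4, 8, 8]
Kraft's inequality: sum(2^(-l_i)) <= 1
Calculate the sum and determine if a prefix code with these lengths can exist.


Sum = 2^(-1) + 2^(-2) + 2^(-3) + 2^(-4) + 2^(-4) + 2^(-8) + 2^(-8)
    = 0.5 + 0.25 + 0.125 + 0.0625 + 0.0625 + 0.00390625 + 0.00390625
    = 258/256 = 1.0078125
Since 1.0078125 > 1, Kraft's inequality is NOT satisfied.
A prefix code with these lengths CANNOT exist.

Kraft sum = 1.0078125. Not satisfied.


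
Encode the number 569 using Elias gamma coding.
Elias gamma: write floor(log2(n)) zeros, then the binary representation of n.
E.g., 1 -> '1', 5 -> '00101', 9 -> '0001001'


num_bits = floor(log2(569)) + 1 = 10
leading_zeros = num_bits - 1 = 9
binary(569) = 1000111001

Elias gamma(569) = '000000000' + '1000111001' = 0000000001000111001 (19 bits)


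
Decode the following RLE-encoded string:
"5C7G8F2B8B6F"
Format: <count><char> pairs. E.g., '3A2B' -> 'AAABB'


Expanding each <count><char> pair:
  5C -> 'CCCCC'
  7G -> 'GGGGGGG'
  8F -> 'FFFFFFFF'
  2B -> 'BB'
  8B -> 'BBBBBBBB'
  6F -> 'FFFFFF'

Decoded = CCCCCGGGGGGGFFFFFFFFBBBBBBBBBBFFFFFF


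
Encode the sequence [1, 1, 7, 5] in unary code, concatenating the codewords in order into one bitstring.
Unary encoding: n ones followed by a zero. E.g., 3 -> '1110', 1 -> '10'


Encode each number as n ones followed by a terminating 0:
  1 -> 10 (2 bits)
  1 -> 10 (2 bits)
  7 -> 11111110 (8 bits)
  5 -> 111110 (6 bits)
Total length = 2 + 2 + 8 + 6 = 18 bits.

Unary([1, 1, 7, 5]) = 101011111110111110 (18 bits)


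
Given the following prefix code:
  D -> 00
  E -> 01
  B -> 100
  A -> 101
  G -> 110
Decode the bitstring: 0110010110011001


Decoding step by step:
Bits 01 -> E
Bits 100 -> B
Bits 101 -> A
Bits 100 -> B
Bits 110 -> G
Bits 01 -> E


Decoded message: EBABGE


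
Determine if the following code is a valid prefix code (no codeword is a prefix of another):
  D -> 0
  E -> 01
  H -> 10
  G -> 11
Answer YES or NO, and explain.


Checking each pair (does one codeword prefix another?):
  D='0' vs E='01': prefix -- VIOLATION

NO -- this is NOT a valid prefix code. D (0) is a prefix of E (01).


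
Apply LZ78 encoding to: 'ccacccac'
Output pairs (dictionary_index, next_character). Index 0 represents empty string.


LZ78 encoding steps:
Dictionary: {0: ''}
Step 1: w='' (idx 0), next='c' -> output (0, 'c'), add 'c' as idx 1
Step 2: w='c' (idx 1), next='a' -> output (1, 'a'), add 'ca' as idx 2
Step 3: w='c' (idx 1), next='c' -> output (1, 'c'), add 'cc' as idx 3
Step 4: w='ca' (idx 2), next='c' -> output (2, 'c'), add 'cac' as idx 4


Encoded: [(0, 'c'), (1, 'a'), (1, 'c'), (2, 'c')]


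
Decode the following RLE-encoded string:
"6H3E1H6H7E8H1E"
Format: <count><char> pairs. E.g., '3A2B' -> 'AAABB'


Expanding each <count><char> pair:
  6H -> 'HHHHHH'
  3E -> 'EEE'
  1H -> 'H'
  6H -> 'HHHHHH'
  7E -> 'EEEEEEE'
  8H -> 'HHHHHHHH'
  1E -> 'E'

Decoded = HHHHHHEEEHHHHHHHEEEEEEEHHHHHHHHE


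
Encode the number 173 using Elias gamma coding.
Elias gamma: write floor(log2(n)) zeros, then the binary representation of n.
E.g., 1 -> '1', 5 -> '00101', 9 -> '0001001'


num_bits = floor(log2(173)) + 1 = 8
leading_zeros = num_bits - 1 = 7
binary(173) = 10101101

Elias gamma(173) = '0000000' + '10101101' = 000000010101101 (15 bits)


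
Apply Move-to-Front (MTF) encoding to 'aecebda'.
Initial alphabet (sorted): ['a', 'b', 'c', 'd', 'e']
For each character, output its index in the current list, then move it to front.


MTF encoding:
'a': index 0 in ['a', 'b', 'c', 'd', 'e'] -> ['a', 'b', 'c', 'd', 'e']
'e': index 4 in ['a', 'b', 'c', 'd', 'e'] -> ['e', 'a', 'b', 'c', 'd']
'c': index 3 in ['e', 'a', 'b', 'c', 'd'] -> ['c', 'e', 'a', 'b', 'd']
'e': index 1 in ['c', 'e', 'a', 'b', 'd'] -> ['e', 'c', 'a', 'b', 'd']
'b': index 3 in ['e', 'c', 'a', 'b', 'd'] -> ['b', 'e', 'c', 'a', 'd']
'd': index 4 in ['b', 'e', 'c', 'a', 'd'] -> ['d', 'b', 'e', 'c', 'a']
'a': index 4 in ['d', 'b', 'e', 'c', 'a'] -> ['a', 'd', 'b', 'e', 'c']


Output: [0, 4, 3, 1, 3, 4, 4]


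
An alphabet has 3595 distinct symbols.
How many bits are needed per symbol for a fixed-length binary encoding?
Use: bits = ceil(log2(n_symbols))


log2(3595) = 11.8118
Bracket: 2^11 = 2048 < 3595 <= 2^12 = 4096
So ceil(log2(3595)) = 12

bits = ceil(log2(3595)) = ceil(11.8118) = 12 bits


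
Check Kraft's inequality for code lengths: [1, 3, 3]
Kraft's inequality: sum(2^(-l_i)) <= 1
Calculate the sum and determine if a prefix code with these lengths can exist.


Sum = 2^(-1) + 2^(-3) + 2^(-3)
    = 0.5 + 0.125 + 0.125
    = 6/8 = 0.75
Since 0.75 <= 1, Kraft's inequality IS satisfied.
A prefix code with these lengths CAN exist.

Kraft sum = 0.75. Satisfied.


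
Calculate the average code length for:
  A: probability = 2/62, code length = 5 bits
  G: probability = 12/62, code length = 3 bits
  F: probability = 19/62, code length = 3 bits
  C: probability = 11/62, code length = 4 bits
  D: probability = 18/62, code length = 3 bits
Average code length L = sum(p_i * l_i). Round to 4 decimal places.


Weighted contributions p_i * l_i:
  A: (2/62) * 5 = 10/62
  G: (12/62) * 3 = 36/62
  F: (19/62) * 3 = 57/62
  C: (11/62) * 4 = 44/62
  D: (18/62) * 3 = 54/62
Sum = (10 + 36 + 57 + 44 + 54)/62 = 201/62

L = 201/62 = 3.2419 bits/symbol


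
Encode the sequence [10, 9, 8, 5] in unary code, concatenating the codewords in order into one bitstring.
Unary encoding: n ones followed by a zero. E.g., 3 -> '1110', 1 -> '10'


Encode each number as n ones followed by a terminating 0:
  10 -> 11111111110 (11 bits)
  9 -> 1111111110 (10 bits)
  8 -> 111111110 (9 bits)
  5 -> 111110 (6 bits)
Total length = 11 + 10 + 9 + 6 = 36 bits.

Unary([10, 9, 8, 5]) = 111111111101111111110111111110111110 (36 bits)


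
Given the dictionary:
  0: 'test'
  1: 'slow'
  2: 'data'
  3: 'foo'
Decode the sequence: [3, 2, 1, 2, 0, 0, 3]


Look up each index in the dictionary:
  3 -> 'foo'
  2 -> 'data'
  1 -> 'slow'
  2 -> 'data'
  0 -> 'test'
  0 -> 'test'
  3 -> 'foo'

Decoded: "foo data slow data test test foo"


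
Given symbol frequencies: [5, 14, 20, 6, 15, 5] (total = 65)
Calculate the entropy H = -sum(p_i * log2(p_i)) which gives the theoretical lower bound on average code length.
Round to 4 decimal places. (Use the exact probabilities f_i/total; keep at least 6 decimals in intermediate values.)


Per-symbol terms -p_i * log2(p_i) with p_i = f_i/65:
  p = 5/65 = 0.076923: log2(p) = -3.700440, -p*log2(p) = 0.284649
  p = 14/65 = 0.215385: log2(p) = -2.215013, -p*log2(p) = 0.477080
  p = 20/65 = 0.307692: log2(p) = -1.700440, -p*log2(p) = 0.523212
  p = 6/65 = 0.092308: log2(p) = -3.437405, -p*log2(p) = 0.317299
  p = 15/65 = 0.230769: log2(p) = -2.115477, -p*log2(p) = 0.488187
  p = 5/65 = 0.076923: log2(p) = -3.700440, -p*log2(p) = 0.284649
H = 0.284649 + 0.477080 + 0.523212 + 0.317299 + 0.488187 + 0.284649 = 2.375076

H = 2.3751 bits/symbol


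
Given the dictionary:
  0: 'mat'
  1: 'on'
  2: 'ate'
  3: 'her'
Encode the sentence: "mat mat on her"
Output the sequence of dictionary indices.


Look up each word in the dictionary:
  'mat' -> 0
  'mat' -> 0
  'on' -> 1
  'her' -> 3

Encoded: [0, 0, 1, 3]


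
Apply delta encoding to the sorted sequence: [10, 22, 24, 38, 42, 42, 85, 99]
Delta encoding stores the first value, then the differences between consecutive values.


First value: 10
Deltas:
  22 - 10 = 12
  24 - 22 = 2
  38 - 24 = 14
  42 - 38 = 4
  42 - 42 = 0
  85 - 42 = 43
  99 - 85 = 14


Delta encoded: [10, 12, 2, 14, 4, 0, 43, 14]


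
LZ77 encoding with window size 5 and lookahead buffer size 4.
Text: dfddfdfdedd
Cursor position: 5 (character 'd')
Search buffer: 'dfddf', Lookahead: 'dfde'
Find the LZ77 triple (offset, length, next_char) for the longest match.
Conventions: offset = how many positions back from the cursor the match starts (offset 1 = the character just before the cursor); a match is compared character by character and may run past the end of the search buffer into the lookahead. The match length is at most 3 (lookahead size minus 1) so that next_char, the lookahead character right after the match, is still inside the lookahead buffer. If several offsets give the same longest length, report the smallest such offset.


Try each offset into the search buffer:
  offset=1 (pos 4, char 'f'): match length 0
  offset=2 (pos 3, char 'd'): match length 3
  offset=3 (pos 2, char 'd'): match length 1
  offset=4 (pos 1, char 'f'): match length 0
  offset=5 (pos 0, char 'd'): match length 3
Longest match has length 3, found at offsets 2, 5; take the smallest, offset 2.
next_char = character at position 5 + 3 = 8 -> 'e'

Best match: offset=2, length=3 (matching 'dfd' starting at position 3)
LZ77 triple: (2, 3, 'e')


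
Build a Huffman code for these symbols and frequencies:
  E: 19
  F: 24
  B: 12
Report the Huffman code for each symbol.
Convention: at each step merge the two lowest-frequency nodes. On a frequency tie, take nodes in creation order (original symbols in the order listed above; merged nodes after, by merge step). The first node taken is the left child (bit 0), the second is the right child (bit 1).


Huffman tree construction:
Step 1: Merge B(12) + E(19) = 31
Step 2: Merge F(24) + (B+E)(31) = 55
Read each symbol's code off the tree from the root (left child = 0, right child = 1).

Codes:
  E: 11 (length 2)
  F: 0 (length 1)
  B: 10 (length 2)
Average code length: 86/55 = 1.5636 bits/symbol


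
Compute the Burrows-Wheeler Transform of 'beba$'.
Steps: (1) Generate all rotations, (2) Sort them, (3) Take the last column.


Rotations (sorted):
  0: $beba -> last char: a
  1: a$beb -> last char: b
  2: ba$be -> last char: e
  3: beba$ -> last char: $
  4: eba$b -> last char: b


BWT = abe$b


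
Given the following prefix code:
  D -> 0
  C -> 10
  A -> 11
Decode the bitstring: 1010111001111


Decoding step by step:
Bits 10 -> C
Bits 10 -> C
Bits 11 -> A
Bits 10 -> C
Bits 0 -> D
Bits 11 -> A
Bits 11 -> A


Decoded message: CCACDAA


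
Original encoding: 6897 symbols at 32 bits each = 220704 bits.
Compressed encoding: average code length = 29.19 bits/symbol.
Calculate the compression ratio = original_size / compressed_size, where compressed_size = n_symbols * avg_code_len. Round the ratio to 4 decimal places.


original_size = n_symbols * orig_bits = 6897 * 32 = 220704 bits
compressed_size = n_symbols * avg_code_len = 6897 * 29.19 = 201323.43 bits
ratio = original_size / compressed_size = 220704 / 201323.43 = 1.0963

Compression ratio = 1.0963


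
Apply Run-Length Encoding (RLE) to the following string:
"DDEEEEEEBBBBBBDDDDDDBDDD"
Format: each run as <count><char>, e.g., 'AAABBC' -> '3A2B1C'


Scanning runs left to right:
  i=0: run of 'D' x 2 -> '2D'
  i=2: run of 'E' x 6 -> '6E'
  i=8: run of 'B' x 6 -> '6B'
  i=14: run of 'D' x 6 -> '6D'
  i=20: run of 'B' x 1 -> '1B'
  i=21: run of 'D' x 3 -> '3D'

RLE = 2D6E6B6D1B3D


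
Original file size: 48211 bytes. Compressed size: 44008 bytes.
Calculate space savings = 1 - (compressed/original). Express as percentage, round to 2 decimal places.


ratio = compressed/original = 44008/48211 = 0.912821
savings = 1 - ratio = 1 - 0.912821 = 0.087179
as a percentage: 0.087179 * 100 = 8.72%

Space savings = 1 - 44008/48211 = 8.72%


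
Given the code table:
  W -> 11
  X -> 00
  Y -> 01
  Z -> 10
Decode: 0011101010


Decoding:
00 -> X
11 -> W
10 -> Z
10 -> Z
10 -> Z


Result: XWZZZ


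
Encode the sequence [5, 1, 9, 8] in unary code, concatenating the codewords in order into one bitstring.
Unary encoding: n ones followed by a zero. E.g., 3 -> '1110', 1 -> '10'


Encode each number as n ones followed by a terminating 0:
  5 -> 111110 (6 bits)
  1 -> 10 (2 bits)
  9 -> 1111111110 (10 bits)
  8 -> 111111110 (9 bits)
Total length = 6 + 2 + 10 + 9 = 27 bits.

Unary([5, 1, 9, 8]) = 111110101111111110111111110 (27 bits)


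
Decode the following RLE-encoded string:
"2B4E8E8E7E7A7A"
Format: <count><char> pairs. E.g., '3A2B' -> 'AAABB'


Expanding each <count><char> pair:
  2B -> 'BB'
  4E -> 'EEEE'
  8E -> 'EEEEEEEE'
  8E -> 'EEEEEEEE'
  7E -> 'EEEEEEE'
  7A -> 'AAAAAAA'
  7A -> 'AAAAAAA'

Decoded = BBEEEEEEEEEEEEEEEEEEEEEEEEEEEAAAAAAAAAAAAAA


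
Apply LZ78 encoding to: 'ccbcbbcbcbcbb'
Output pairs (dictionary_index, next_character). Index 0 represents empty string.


LZ78 encoding steps:
Dictionary: {0: ''}
Step 1: w='' (idx 0), next='c' -> output (0, 'c'), add 'c' as idx 1
Step 2: w='c' (idx 1), next='b' -> output (1, 'b'), add 'cb' as idx 2
Step 3: w='cb' (idx 2), next='b' -> output (2, 'b'), add 'cbb' as idx 3
Step 4: w='cb' (idx 2), next='c' -> output (2, 'c'), add 'cbc' as idx 4
Step 5: w='' (idx 0), next='b' -> output (0, 'b'), add 'b' as idx 5
Step 6: w='cbb' (idx 3), end of input -> output (3, '')


Encoded: [(0, 'c'), (1, 'b'), (2, 'b'), (2, 'c'), (0, 'b'), (3, '')]


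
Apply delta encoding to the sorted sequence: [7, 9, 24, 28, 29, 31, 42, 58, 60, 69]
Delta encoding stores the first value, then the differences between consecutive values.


First value: 7
Deltas:
  9 - 7 = 2
  24 - 9 = 15
  28 - 24 = 4
  29 - 28 = 1
  31 - 29 = 2
  42 - 31 = 11
  58 - 42 = 16
  60 - 58 = 2
  69 - 60 = 9


Delta encoded: [7, 2, 15, 4, 1, 2, 11, 16, 2, 9]


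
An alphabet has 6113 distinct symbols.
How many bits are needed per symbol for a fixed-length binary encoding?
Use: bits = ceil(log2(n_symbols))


log2(6113) = 12.5777
Bracket: 2^12 = 4096 < 6113 <= 2^13 = 8192
So ceil(log2(6113)) = 13

bits = ceil(log2(6113)) = ceil(12.5777) = 13 bits


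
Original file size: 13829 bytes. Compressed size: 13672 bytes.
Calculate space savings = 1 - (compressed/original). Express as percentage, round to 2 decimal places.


ratio = compressed/original = 13672/13829 = 0.988647
savings = 1 - ratio = 1 - 0.988647 = 0.011353
as a percentage: 0.011353 * 100 = 1.14%

Space savings = 1 - 13672/13829 = 1.14%


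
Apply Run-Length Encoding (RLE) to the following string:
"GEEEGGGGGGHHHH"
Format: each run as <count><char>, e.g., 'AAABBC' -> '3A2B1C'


Scanning runs left to right:
  i=0: run of 'G' x 1 -> '1G'
  i=1: run of 'E' x 3 -> '3E'
  i=4: run of 'G' x 6 -> '6G'
  i=10: run of 'H' x 4 -> '4H'

RLE = 1G3E6G4H


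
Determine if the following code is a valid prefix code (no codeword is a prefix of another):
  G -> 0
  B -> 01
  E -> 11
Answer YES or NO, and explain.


Checking each pair (does one codeword prefix another?):
  G='0' vs B='01': prefix -- VIOLATION

NO -- this is NOT a valid prefix code. G (0) is a prefix of B (01).


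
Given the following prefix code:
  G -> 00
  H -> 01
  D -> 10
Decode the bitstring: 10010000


Decoding step by step:
Bits 10 -> D
Bits 01 -> H
Bits 00 -> G
Bits 00 -> G


Decoded message: DHGG


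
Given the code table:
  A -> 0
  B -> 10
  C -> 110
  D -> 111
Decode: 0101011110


Decoding:
0 -> A
10 -> B
10 -> B
111 -> D
10 -> B


Result: ABBDB


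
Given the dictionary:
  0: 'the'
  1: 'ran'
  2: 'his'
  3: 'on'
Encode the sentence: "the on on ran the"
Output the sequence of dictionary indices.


Look up each word in the dictionary:
  'the' -> 0
  'on' -> 3
  'on' -> 3
  'ran' -> 1
  'the' -> 0

Encoded: [0, 3, 3, 1, 0]


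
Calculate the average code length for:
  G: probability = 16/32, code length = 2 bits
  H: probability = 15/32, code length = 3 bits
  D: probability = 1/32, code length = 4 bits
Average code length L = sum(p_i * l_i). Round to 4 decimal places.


Weighted contributions p_i * l_i:
  G: (16/32) * 2 = 32/32
  H: (15/32) * 3 = 45/32
  D: (1/32) * 4 = 4/32
Sum = (32 + 45 + 4)/32 = 81/32

L = 81/32 = 2.5313 bits/symbol


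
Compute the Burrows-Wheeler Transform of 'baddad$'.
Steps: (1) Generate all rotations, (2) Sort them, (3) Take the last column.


Rotations (sorted):
  0: $baddad -> last char: d
  1: ad$badd -> last char: d
  2: addad$b -> last char: b
  3: baddad$ -> last char: $
  4: d$badda -> last char: a
  5: dad$bad -> last char: d
  6: ddad$ba -> last char: a


BWT = ddb$ada


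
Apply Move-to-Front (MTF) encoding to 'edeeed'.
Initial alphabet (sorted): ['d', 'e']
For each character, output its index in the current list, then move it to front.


MTF encoding:
'e': index 1 in ['d', 'e'] -> ['e', 'd']
'd': index 1 in ['e', 'd'] -> ['d', 'e']
'e': index 1 in ['d', 'e'] -> ['e', 'd']
'e': index 0 in ['e', 'd'] -> ['e', 'd']
'e': index 0 in ['e', 'd'] -> ['e', 'd']
'd': index 1 in ['e', 'd'] -> ['d', 'e']


Output: [1, 1, 1, 0, 0, 1]


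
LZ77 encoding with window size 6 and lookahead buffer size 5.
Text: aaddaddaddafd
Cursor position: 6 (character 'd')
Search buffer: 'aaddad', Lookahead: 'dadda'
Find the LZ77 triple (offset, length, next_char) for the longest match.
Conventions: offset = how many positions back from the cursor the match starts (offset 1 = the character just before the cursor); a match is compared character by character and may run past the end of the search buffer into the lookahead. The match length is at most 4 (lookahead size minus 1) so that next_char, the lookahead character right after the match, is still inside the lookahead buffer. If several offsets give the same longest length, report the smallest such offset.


Try each offset into the search buffer:
  offset=1 (pos 5, char 'd'): match length 1
  offset=2 (pos 4, char 'a'): match length 0
  offset=3 (pos 3, char 'd'): match length 4
  offset=4 (pos 2, char 'd'): match length 1
  offset=5 (pos 1, char 'a'): match length 0
  offset=6 (pos 0, char 'a'): match length 0
Longest match has length 4 at offset 3.
next_char = character at position 6 + 4 = 10 -> 'a'

Best match: offset=3, length=4 (matching 'dadd' starting at position 3)
LZ77 triple: (3, 4, 'a')


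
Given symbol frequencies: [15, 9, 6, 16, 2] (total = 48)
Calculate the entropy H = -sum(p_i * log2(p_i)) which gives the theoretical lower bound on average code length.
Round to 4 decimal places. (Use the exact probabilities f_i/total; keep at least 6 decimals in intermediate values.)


Per-symbol terms -p_i * log2(p_i) with p_i = f_i/48:
  p = 15/48 = 0.312500: log2(p) = -1.678072, -p*log2(p) = 0.524397
  p = 9/48 = 0.187500: log2(p) = -2.415037, -p*log2(p) = 0.452820
  p = 6/48 = 0.125000: log2(p) = -3.000000, -p*log2(p) = 0.375000
  p = 16/48 = 0.333333: log2(p) = -1.584963, -p*log2(p) = 0.528321
  p = 2/48 = 0.041667: log2(p) = -4.584963, -p*log2(p) = 0.191040
H = 0.524397 + 0.452820 + 0.375000 + 0.528321 + 0.191040 = 2.071578

H = 2.0716 bits/symbol


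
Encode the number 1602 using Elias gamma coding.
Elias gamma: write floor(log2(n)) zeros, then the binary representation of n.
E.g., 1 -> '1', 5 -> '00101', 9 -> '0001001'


num_bits = floor(log2(1602)) + 1 = 11
leading_zeros = num_bits - 1 = 10
binary(1602) = 11001000010

Elias gamma(1602) = '0000000000' + '11001000010' = 000000000011001000010 (21 bits)


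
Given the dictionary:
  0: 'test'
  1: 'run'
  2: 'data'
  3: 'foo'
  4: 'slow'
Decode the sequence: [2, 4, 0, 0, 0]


Look up each index in the dictionary:
  2 -> 'data'
  4 -> 'slow'
  0 -> 'test'
  0 -> 'test'
  0 -> 'test'

Decoded: "data slow test test test"


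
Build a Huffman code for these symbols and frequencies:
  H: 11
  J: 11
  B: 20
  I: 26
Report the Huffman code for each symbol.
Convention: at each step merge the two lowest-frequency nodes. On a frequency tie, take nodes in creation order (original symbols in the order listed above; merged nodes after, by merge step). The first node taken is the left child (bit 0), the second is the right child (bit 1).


Huffman tree construction:
Step 1: Merge H(11) + J(11) = 22
Step 2: Merge B(20) + (H+J)(22) = 42
Step 3: Merge I(26) + (B+(H+J))(42) = 68
Read each symbol's code off the tree from the root (left child = 0, right child = 1).

Codes:
  H: 110 (length 3)
  J: 111 (length 3)
  B: 10 (length 2)
  I: 0 (length 1)
Average code length: 132/68 = 1.9412 bits/symbol


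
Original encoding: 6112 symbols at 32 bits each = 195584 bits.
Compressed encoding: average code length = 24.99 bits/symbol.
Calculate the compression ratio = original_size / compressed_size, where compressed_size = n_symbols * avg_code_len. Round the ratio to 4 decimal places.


original_size = n_symbols * orig_bits = 6112 * 32 = 195584 bits
compressed_size = n_symbols * avg_code_len = 6112 * 24.99 = 152738.88 bits
ratio = original_size / compressed_size = 195584 / 152738.88 = 1.2805

Compression ratio = 1.2805


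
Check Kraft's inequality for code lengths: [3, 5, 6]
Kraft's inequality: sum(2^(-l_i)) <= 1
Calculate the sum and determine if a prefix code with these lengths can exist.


Sum = 2^(-3) + 2^(-5) + 2^(-6)
    = 0.125 + 0.03125 + 0.015625
    = 11/64 = 0.171875
Since 0.171875 <= 1, Kraft's inequality IS satisfied.
A prefix code with these lengths CAN exist.

Kraft sum = 0.171875. Satisfied.


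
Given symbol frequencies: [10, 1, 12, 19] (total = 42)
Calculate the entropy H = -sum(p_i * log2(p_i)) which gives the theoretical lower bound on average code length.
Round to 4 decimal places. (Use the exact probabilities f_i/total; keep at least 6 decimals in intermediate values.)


Per-symbol terms -p_i * log2(p_i) with p_i = f_i/42:
  p = 10/42 = 0.238095: log2(p) = -2.070389, -p*log2(p) = 0.492950
  p = 1/42 = 0.023810: log2(p) = -5.392317, -p*log2(p) = 0.128389
  p = 12/42 = 0.285714: log2(p) = -1.807355, -p*log2(p) = 0.516387
  p = 19/42 = 0.452381: log2(p) = -1.144390, -p*log2(p) = 0.517700
H = 0.492950 + 0.128389 + 0.516387 + 0.517700 = 1.655426

H = 1.6554 bits/symbol


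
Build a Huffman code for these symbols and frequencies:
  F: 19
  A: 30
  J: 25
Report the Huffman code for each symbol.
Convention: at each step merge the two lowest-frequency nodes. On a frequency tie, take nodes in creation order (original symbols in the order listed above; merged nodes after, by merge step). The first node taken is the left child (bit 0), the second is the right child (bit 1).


Huffman tree construction:
Step 1: Merge F(19) + J(25) = 44
Step 2: Merge A(30) + (F+J)(44) = 74
Read each symbol's code off the tree from the root (left child = 0, right child = 1).

Codes:
  F: 10 (length 2)
  A: 0 (length 1)
  J: 11 (length 2)
Average code length: 118/74 = 1.5946 bits/symbol


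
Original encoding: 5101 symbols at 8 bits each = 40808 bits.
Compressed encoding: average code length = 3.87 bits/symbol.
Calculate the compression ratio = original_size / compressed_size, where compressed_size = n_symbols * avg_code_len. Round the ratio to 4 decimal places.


original_size = n_symbols * orig_bits = 5101 * 8 = 40808 bits
compressed_size = n_symbols * avg_code_len = 5101 * 3.87 = 19740.87 bits
ratio = original_size / compressed_size = 40808 / 19740.87 = 2.0672

Compression ratio = 2.0672


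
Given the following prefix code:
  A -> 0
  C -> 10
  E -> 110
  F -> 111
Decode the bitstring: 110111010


Decoding step by step:
Bits 110 -> E
Bits 111 -> F
Bits 0 -> A
Bits 10 -> C


Decoded message: EFAC


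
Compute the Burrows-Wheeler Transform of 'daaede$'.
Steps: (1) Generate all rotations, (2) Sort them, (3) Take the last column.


Rotations (sorted):
  0: $daaede -> last char: e
  1: aaede$d -> last char: d
  2: aede$da -> last char: a
  3: daaede$ -> last char: $
  4: de$daae -> last char: e
  5: e$daaed -> last char: d
  6: ede$daa -> last char: a


BWT = eda$eda


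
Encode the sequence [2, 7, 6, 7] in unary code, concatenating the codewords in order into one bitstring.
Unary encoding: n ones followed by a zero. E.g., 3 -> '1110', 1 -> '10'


Encode each number as n ones followed by a terminating 0:
  2 -> 110 (3 bits)
  7 -> 11111110 (8 bits)
  6 -> 1111110 (7 bits)
  7 -> 11111110 (8 bits)
Total length = 3 + 8 + 7 + 8 = 26 bits.

Unary([2, 7, 6, 7]) = 11011111110111111011111110 (26 bits)


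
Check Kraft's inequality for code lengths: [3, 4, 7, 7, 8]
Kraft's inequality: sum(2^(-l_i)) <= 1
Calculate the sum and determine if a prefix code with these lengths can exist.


Sum = 2^(-3) + 2^(-4) + 2^(-7) + 2^(-7) + 2^(-8)
    = 0.125 + 0.0625 + 0.0078125 + 0.0078125 + 0.00390625
    = 53/256 = 0.20703125
Since 0.20703125 <= 1, Kraft's inequality IS satisfied.
A prefix code with these lengths CAN exist.

Kraft sum = 0.20703125. Satisfied.


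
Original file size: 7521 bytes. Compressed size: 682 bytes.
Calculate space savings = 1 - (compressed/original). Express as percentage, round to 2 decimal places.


ratio = compressed/original = 682/7521 = 0.090679
savings = 1 - ratio = 1 - 0.090679 = 0.909321
as a percentage: 0.909321 * 100 = 90.93%

Space savings = 1 - 682/7521 = 90.93%


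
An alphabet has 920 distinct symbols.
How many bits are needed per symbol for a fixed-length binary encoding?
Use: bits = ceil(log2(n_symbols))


log2(920) = 9.8455
Bracket: 2^9 = 512 < 920 <= 2^10 = 1024
So ceil(log2(920)) = 10

bits = ceil(log2(920)) = ceil(9.8455) = 10 bits


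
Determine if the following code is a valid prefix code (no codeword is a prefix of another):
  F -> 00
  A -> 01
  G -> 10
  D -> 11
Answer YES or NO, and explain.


Checking each pair (does one codeword prefix another?):
  F='00' vs A='01': no prefix
  F='00' vs G='10': no prefix
  F='00' vs D='11': no prefix
  A='01' vs F='00': no prefix
  A='01' vs G='10': no prefix
  A='01' vs D='11': no prefix
  G='10' vs F='00': no prefix
  G='10' vs A='01': no prefix
  G='10' vs D='11': no prefix
  D='11' vs F='00': no prefix
  D='11' vs A='01': no prefix
  D='11' vs G='10': no prefix
No violation found over all pairs.

YES -- this is a valid prefix code. No codeword is a prefix of any other codeword.


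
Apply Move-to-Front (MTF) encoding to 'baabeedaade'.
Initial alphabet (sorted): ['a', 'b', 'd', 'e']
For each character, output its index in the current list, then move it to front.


MTF encoding:
'b': index 1 in ['a', 'b', 'd', 'e'] -> ['b', 'a', 'd', 'e']
'a': index 1 in ['b', 'a', 'd', 'e'] -> ['a', 'b', 'd', 'e']
'a': index 0 in ['a', 'b', 'd', 'e'] -> ['a', 'b', 'd', 'e']
'b': index 1 in ['a', 'b', 'd', 'e'] -> ['b', 'a', 'd', 'e']
'e': index 3 in ['b', 'a', 'd', 'e'] -> ['e', 'b', 'a', 'd']
'e': index 0 in ['e', 'b', 'a', 'd'] -> ['e', 'b', 'a', 'd']
'd': index 3 in ['e', 'b', 'a', 'd'] -> ['d', 'e', 'b', 'a']
'a': index 3 in ['d', 'e', 'b', 'a'] -> ['a', 'd', 'e', 'b']
'a': index 0 in ['a', 'd', 'e', 'b'] -> ['a', 'd', 'e', 'b']
'd': index 1 in ['a', 'd', 'e', 'b'] -> ['d', 'a', 'e', 'b']
'e': index 2 in ['d', 'a', 'e', 'b'] -> ['e', 'd', 'a', 'b']


Output: [1, 1, 0, 1, 3, 0, 3, 3, 0, 1, 2]


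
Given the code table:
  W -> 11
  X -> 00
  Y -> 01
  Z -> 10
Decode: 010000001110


Decoding:
01 -> Y
00 -> X
00 -> X
00 -> X
11 -> W
10 -> Z


Result: YXXXWZ


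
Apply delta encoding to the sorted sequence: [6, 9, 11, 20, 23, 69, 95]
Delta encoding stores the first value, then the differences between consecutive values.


First value: 6
Deltas:
  9 - 6 = 3
  11 - 9 = 2
  20 - 11 = 9
  23 - 20 = 3
  69 - 23 = 46
  95 - 69 = 26


Delta encoded: [6, 3, 2, 9, 3, 46, 26]


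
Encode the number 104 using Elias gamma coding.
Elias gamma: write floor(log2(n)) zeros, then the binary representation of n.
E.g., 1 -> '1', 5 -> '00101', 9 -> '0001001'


num_bits = floor(log2(104)) + 1 = 7
leading_zeros = num_bits - 1 = 6
binary(104) = 1101000

Elias gamma(104) = '000000' + '1101000' = 0000001101000 (13 bits)


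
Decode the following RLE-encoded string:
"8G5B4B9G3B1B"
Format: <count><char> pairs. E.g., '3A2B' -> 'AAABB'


Expanding each <count><char> pair:
  8G -> 'GGGGGGGG'
  5B -> 'BBBBB'
  4B -> 'BBBB'
  9G -> 'GGGGGGGGG'
  3B -> 'BBB'
  1B -> 'B'

Decoded = GGGGGGGGBBBBBBBBBGGGGGGGGGBBBB


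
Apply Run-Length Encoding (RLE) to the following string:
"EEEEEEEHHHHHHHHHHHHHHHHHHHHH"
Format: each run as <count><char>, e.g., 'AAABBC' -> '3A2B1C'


Scanning runs left to right:
  i=0: run of 'E' x 7 -> '7E'
  i=7: run of 'H' x 21 -> '21H'

RLE = 7E21H


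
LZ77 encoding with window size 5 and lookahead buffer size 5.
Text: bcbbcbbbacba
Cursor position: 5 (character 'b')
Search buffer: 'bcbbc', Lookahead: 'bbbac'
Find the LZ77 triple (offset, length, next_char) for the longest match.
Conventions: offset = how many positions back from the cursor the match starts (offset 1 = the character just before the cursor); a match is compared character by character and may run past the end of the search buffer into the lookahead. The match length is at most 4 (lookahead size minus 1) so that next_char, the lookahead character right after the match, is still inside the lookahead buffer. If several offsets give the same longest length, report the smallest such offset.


Try each offset into the search buffer:
  offset=1 (pos 4, char 'c'): match length 0
  offset=2 (pos 3, char 'b'): match length 1
  offset=3 (pos 2, char 'b'): match length 2
  offset=4 (pos 1, char 'c'): match length 0
  offset=5 (pos 0, char 'b'): match length 1
Longest match has length 2 at offset 3.
next_char = character at position 5 + 2 = 7 -> 'b'

Best match: offset=3, length=2 (matching 'bb' starting at position 2)
LZ77 triple: (3, 2, 'b')


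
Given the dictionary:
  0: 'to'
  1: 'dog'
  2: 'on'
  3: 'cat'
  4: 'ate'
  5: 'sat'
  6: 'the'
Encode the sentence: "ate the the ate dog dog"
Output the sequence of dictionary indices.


Look up each word in the dictionary:
  'ate' -> 4
  'the' -> 6
  'the' -> 6
  'ate' -> 4
  'dog' -> 1
  'dog' -> 1

Encoded: [4, 6, 6, 4, 1, 1]


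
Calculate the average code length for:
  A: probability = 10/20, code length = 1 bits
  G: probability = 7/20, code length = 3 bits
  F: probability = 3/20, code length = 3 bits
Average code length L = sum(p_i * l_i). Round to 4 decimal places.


Weighted contributions p_i * l_i:
  A: (10/20) * 1 = 10/20
  G: (7/20) * 3 = 21/20
  F: (3/20) * 3 = 9/20
Sum = (10 + 21 + 9)/20 = 40/20

L = 40/20 = 2.0000 bits/symbol


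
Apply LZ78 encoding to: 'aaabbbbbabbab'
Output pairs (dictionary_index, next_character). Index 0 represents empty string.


LZ78 encoding steps:
Dictionary: {0: ''}
Step 1: w='' (idx 0), next='a' -> output (0, 'a'), add 'a' as idx 1
Step 2: w='a' (idx 1), next='a' -> output (1, 'a'), add 'aa' as idx 2
Step 3: w='' (idx 0), next='b' -> output (0, 'b'), add 'b' as idx 3
Step 4: w='b' (idx 3), next='b' -> output (3, 'b'), add 'bb' as idx 4
Step 5: w='bb' (idx 4), next='a' -> output (4, 'a'), add 'bba' as idx 5
Step 6: w='bba' (idx 5), next='b' -> output (5, 'b'), add 'bbab' as idx 6


Encoded: [(0, 'a'), (1, 'a'), (0, 'b'), (3, 'b'), (4, 'a'), (5, 'b')]


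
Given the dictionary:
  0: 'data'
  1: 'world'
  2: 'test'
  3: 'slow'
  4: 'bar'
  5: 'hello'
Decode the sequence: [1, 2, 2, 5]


Look up each index in the dictionary:
  1 -> 'world'
  2 -> 'test'
  2 -> 'test'
  5 -> 'hello'

Decoded: "world test test hello"


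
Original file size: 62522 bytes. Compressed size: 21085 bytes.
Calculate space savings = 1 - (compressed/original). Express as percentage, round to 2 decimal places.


ratio = compressed/original = 21085/62522 = 0.337241
savings = 1 - ratio = 1 - 0.337241 = 0.662759
as a percentage: 0.662759 * 100 = 66.28%

Space savings = 1 - 21085/62522 = 66.28%


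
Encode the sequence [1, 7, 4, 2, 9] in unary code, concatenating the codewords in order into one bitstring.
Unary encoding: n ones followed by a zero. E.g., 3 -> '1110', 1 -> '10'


Encode each number as n ones followed by a terminating 0:
  1 -> 10 (2 bits)
  7 -> 11111110 (8 bits)
  4 -> 11110 (5 bits)
  2 -> 110 (3 bits)
  9 -> 1111111110 (10 bits)
Total length = 2 + 8 + 5 + 3 + 10 = 28 bits.

Unary([1, 7, 4, 2, 9]) = 1011111110111101101111111110 (28 bits)


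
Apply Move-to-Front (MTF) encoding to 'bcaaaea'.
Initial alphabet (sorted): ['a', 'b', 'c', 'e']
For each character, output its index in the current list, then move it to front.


MTF encoding:
'b': index 1 in ['a', 'b', 'c', 'e'] -> ['b', 'a', 'c', 'e']
'c': index 2 in ['b', 'a', 'c', 'e'] -> ['c', 'b', 'a', 'e']
'a': index 2 in ['c', 'b', 'a', 'e'] -> ['a', 'c', 'b', 'e']
'a': index 0 in ['a', 'c', 'b', 'e'] -> ['a', 'c', 'b', 'e']
'a': index 0 in ['a', 'c', 'b', 'e'] -> ['a', 'c', 'b', 'e']
'e': index 3 in ['a', 'c', 'b', 'e'] -> ['e', 'a', 'c', 'b']
'a': index 1 in ['e', 'a', 'c', 'b'] -> ['a', 'e', 'c', 'b']


Output: [1, 2, 2, 0, 0, 3, 1]


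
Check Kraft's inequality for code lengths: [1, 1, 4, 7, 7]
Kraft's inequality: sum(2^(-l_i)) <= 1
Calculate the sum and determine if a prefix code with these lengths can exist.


Sum = 2^(-1) + 2^(-1) + 2^(-4) + 2^(-7) + 2^(-7)
    = 0.5 + 0.5 + 0.0625 + 0.0078125 + 0.0078125
    = 138/128 = 1.078125
Since 1.078125 > 1, Kraft's inequality is NOT satisfied.
A prefix code with these lengths CANNOT exist.

Kraft sum = 1.078125. Not satisfied.


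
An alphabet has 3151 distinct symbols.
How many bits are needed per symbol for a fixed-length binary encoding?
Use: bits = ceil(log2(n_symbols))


log2(3151) = 11.6216
Bracket: 2^11 = 2048 < 3151 <= 2^12 = 4096
So ceil(log2(3151)) = 12

bits = ceil(log2(3151)) = ceil(11.6216) = 12 bits


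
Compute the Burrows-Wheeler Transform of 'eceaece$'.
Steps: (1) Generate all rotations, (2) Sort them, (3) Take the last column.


Rotations (sorted):
  0: $eceaece -> last char: e
  1: aece$ece -> last char: e
  2: ce$eceae -> last char: e
  3: ceaece$e -> last char: e
  4: e$eceaec -> last char: c
  5: eaece$ec -> last char: c
  6: ece$ecea -> last char: a
  7: eceaece$ -> last char: $


BWT = eeeecca$
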